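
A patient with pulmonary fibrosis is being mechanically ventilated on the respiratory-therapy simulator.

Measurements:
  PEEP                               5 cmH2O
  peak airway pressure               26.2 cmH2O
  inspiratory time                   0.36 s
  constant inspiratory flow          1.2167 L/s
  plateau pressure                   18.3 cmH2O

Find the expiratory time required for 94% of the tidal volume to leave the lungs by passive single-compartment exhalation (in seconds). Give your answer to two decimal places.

Vt = flow × Ti = 1.2167 L/s × 0.36 s × 1000 mL/L = 438.01 mL.
R = (PIP − Pplat)/V̇ = (26.2 − 18.3) / 1.2167 = 7.9/1.2167 = 6.493 cmH2O·s/L.
C = Vt/(Pplat − PEEP) = 438.01 / (18.3 − 5) = 438.01/13.3 = 32.933 mL/cmH2O.
τ = R × C = 6.493 × 0.03293 L/cmH2O = 0.2138 s.
t = −τ·ln(1 − 0.94) = −0.2138·ln(0.06) = 0.6015 s.

0.60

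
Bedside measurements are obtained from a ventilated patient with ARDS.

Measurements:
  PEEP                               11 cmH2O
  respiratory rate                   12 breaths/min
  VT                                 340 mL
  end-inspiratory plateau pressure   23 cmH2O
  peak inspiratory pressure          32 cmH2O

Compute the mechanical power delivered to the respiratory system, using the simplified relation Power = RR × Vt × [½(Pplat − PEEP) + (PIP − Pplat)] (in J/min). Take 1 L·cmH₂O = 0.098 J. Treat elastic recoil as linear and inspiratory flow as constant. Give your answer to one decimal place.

Per-breath work = Vt × [½(Pplat−PEEP) + (PIP−Pplat)] = 0.340 × [0.5×12.0 + 9.0] = 0.340 × 15.0 = 5.1 L·cmH2O.
Power = 12 × 5.1 = 61.2 L·cmH2O/min.
× 0.098 J/(L·cmH2O) → 5.998 J/min.

6.0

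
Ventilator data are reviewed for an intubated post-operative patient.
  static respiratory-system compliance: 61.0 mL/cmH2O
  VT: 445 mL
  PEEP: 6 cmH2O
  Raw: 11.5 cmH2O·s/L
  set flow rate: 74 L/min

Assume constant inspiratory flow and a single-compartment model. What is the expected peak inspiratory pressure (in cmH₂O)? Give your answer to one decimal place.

Flow: 74 L/min ÷ 60 = 1.2333 L/s.
Equation of motion (constant flow): PIP = Vt/C + R·V̇ + PEEP.
PIP = 445/61.0 + 11.5×1.2333 + 6 = 7.295 + 14.183 + 6 = 27.478 cmH2O.

27.5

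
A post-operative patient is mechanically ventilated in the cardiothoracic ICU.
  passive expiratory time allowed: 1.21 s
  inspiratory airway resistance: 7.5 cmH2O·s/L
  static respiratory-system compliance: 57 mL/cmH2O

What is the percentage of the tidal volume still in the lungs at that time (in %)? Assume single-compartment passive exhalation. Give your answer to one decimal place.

τ = R × C = 7.5 × 57 mL/cmH2O = 7.5 × 0.057 L/cmH2O = 0.4275 s.
Passive exhalation: V(t)/V₀ = e^(−t/τ) = e^(−1.21/0.4275) = 0.05899.
Fraction remaining = 0.05899 → 5.899%.

5.9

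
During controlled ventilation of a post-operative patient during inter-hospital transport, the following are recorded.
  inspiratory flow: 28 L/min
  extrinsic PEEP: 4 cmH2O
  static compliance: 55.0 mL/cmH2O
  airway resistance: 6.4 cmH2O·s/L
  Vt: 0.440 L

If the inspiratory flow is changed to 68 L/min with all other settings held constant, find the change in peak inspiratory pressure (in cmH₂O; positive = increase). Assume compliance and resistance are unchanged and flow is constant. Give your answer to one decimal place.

4.3

Flow: 28 L/min ÷ 60 = 0.4667 L/s.
New flow: 68 L/min ÷ 60 = 1.1333 L/s.
PIP = Vt/C + R·V̇ + PEEP (constant-flow equation of motion).
Only the resistive term changes: ΔPIP = R × ΔV̇ = 6.4 × (1.1333 − 0.4667) = 6.4 × 0.6666 = 4.266 cmH2O.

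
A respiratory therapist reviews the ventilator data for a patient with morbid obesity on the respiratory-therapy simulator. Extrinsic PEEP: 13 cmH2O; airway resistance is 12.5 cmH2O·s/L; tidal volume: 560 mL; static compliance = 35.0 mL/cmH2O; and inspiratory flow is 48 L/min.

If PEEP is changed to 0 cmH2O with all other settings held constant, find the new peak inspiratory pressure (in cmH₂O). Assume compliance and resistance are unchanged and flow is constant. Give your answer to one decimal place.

26.0

Flow: 48 L/min ÷ 60 = 0.8 L/s.
PIP = Vt/C + R·V̇ + PEEP (constant-flow equation of motion).
Only the baseline term changes: ΔPIP = ΔPEEP = 0 − 13 = -13.0 cmH2O.
Original PIP = 560/35.0 + 12.5×0.8 + 13 = 39.0 cmH2O; new PIP = 39.0 + (-13.0) = 26.0 cmH2O.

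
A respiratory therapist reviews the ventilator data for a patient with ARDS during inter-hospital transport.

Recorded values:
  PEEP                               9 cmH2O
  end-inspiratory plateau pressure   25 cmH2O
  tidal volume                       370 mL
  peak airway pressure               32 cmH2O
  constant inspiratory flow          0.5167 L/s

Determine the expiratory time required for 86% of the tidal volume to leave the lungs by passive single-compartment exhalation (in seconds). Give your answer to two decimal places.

0.62

R = (PIP − Pplat)/V̇ = (32 − 25) / 0.5167 = 7.0/0.5167 = 13.548 cmH2O·s/L.
C = Vt/(Pplat − PEEP) = 370.0 / (25 − 9) = 370.0/16.0 = 23.125 mL/cmH2O.
τ = R × C = 13.548 × 0.02313 L/cmH2O = 0.3134 s.
t = −τ·ln(1 − 0.86) = −0.3134·ln(0.14) = 0.6162 s.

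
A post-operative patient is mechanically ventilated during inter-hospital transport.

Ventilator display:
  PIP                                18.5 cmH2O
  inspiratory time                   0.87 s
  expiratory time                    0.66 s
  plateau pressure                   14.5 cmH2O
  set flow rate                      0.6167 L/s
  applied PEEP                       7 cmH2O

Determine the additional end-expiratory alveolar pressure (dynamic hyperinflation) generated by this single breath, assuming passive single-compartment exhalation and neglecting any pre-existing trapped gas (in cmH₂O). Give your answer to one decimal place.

1.8

Vt = flow × Ti = 0.6167 L/s × 0.87 s × 1000 mL/L = 536.53 mL.
R = (PIP − Pplat)/V̇ = (18.5 − 14.5) / 0.6167 = 4.0/0.6167 = 6.486 cmH2O·s/L.
C = Vt/(Pplat − PEEP) = 536.53 / (14.5 − 7) = 536.53/7.5 = 71.537 mL/cmH2O.
τ = R × C = 6.486 × 0.07154 L/cmH2O = 0.464 s.
Fraction remaining = e^(−Te/τ) = e^(−0.66/0.464) = 0.2411; trapped volume = 536.53 × 0.2411 = 129.36 mL.
Additional alveolar pressure from trapping ≈ V_trapped / C = 129.36 / 71.537 = 1.808 cmH2O.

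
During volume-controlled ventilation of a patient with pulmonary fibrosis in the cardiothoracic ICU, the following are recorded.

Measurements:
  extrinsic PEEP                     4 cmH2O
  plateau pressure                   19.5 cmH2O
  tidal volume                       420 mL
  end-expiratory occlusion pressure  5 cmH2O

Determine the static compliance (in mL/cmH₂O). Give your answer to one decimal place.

29.0

End-expiratory occlusion gives total PEEP = 5 cmH2O (intrinsic PEEP = 5 − 4 = 1). Use total PEEP for the elastic gradient.
Cstat = Vt / (Pplat − PEEPtotal) = 420 / (19.5 − 5) = 420 / 14.5 = 28.966 mL/cmH2O.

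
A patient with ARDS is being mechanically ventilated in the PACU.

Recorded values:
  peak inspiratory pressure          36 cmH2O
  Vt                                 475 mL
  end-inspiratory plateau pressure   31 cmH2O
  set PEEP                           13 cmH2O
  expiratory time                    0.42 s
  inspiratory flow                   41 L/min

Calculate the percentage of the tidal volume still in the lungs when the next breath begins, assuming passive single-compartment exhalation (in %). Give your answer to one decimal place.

11.4

Flow: 41 L/min ÷ 60 = 0.6833 L/s.
R = (PIP − Pplat)/V̇ = (36 − 31) / 0.6833 = 5.0/0.6833 = 7.317 cmH2O·s/L.
C = Vt/(Pplat − PEEP) = 475.0 / (31 − 13) = 475.0/18.0 = 26.389 mL/cmH2O.
τ = R × C = 7.317 × 0.02639 L/cmH2O = 0.1931 s.
Fraction remaining at end-expiration = e^(−Te/τ) = e^(−0.42/0.1931) = 0.1136 → 11.36%.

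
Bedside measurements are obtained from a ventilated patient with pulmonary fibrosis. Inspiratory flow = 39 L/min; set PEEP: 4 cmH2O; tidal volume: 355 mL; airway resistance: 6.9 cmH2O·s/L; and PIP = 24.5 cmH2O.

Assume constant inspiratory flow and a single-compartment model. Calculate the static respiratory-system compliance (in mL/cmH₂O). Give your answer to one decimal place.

22.2

Flow: 39 L/min ÷ 60 = 0.65 L/s.
Equation of motion (constant flow): PIP = Vt/C + R·V̇ + PEEP.
Vt/C = PIP − R·V̇ − PEEP = 24.5 − 6.9×0.65 − 4 = 24.5 − 4.485 − 4 = 16.015 cmH2O.
C = Vt / 16.015 = 355 / 16.015 = 22.167 mL/cmH2O.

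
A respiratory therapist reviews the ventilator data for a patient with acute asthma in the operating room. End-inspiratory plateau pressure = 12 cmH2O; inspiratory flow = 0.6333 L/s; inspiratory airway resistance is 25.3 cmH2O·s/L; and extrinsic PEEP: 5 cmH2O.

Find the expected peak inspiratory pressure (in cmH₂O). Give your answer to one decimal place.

PIP = Pplat + Raw × flow = 12 + 25.3 × 0.6333 = 12 + 16.022 = 28.022 cmH2O.

28.0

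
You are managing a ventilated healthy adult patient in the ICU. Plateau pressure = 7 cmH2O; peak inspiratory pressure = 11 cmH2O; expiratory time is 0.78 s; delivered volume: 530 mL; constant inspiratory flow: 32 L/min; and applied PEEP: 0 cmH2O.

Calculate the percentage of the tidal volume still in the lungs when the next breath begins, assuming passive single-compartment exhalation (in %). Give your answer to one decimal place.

Flow: 32 L/min ÷ 60 = 0.5333 L/s.
R = (PIP − Pplat)/V̇ = (11 − 7) / 0.5333 = 4.0/0.5333 = 7.5 cmH2O·s/L.
C = Vt/(Pplat − PEEP) = 530.0 / (7 − 0) = 530.0/7.0 = 75.714 mL/cmH2O.
τ = R × C = 7.5 × 0.07571 L/cmH2O = 0.5678 s.
Fraction remaining at end-expiration = e^(−Te/τ) = e^(−0.78/0.5678) = 0.2532 → 25.32%.

25.3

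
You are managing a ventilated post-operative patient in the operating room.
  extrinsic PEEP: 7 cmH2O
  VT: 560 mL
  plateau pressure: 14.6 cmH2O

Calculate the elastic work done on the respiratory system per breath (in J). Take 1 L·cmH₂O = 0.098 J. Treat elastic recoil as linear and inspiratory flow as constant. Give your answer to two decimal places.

Elastic work ≈ ½ × (Pplat − PEEP) × Vt = 0.5 × (14.6 − 7) × 0.560 L = 0.5 × 7.6 × 0.560 = 2.128 L·cmH2O.
× 0.098 J/(L·cmH2O) → 0.2085 J.

0.21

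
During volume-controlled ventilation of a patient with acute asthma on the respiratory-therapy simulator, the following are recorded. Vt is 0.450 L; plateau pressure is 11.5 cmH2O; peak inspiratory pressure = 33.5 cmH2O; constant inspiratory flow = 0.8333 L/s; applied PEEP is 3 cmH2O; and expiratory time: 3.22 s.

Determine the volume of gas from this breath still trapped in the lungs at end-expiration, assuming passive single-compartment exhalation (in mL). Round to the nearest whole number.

R = (PIP − Pplat)/V̇ = (33.5 − 11.5) / 0.8333 = 22.0/0.8333 = 26.401 cmH2O·s/L.
C = Vt/(Pplat − PEEP) = 450.0 / (11.5 − 3) = 450.0/8.5 = 52.941 mL/cmH2O.
τ = R × C = 26.401 × 0.05294 L/cmH2O = 1.398 s.
Fraction remaining = e^(−Te/τ) = e^(−3.22/1.398) = 0.09993.
Trapped volume = 450.0 × 0.09993 = 44.969 mL.

45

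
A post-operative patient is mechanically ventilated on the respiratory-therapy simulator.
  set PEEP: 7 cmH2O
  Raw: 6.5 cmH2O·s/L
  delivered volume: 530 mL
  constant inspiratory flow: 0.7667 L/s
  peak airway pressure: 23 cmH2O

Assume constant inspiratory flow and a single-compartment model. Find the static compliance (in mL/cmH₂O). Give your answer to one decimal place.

48.1

Equation of motion (constant flow): PIP = Vt/C + R·V̇ + PEEP.
Vt/C = PIP − R·V̇ − PEEP = 23 − 6.5×0.7667 − 7 = 23 − 4.984 − 7 = 11.016 cmH2O.
C = Vt / 11.016 = 530 / 11.016 = 48.112 mL/cmH2O.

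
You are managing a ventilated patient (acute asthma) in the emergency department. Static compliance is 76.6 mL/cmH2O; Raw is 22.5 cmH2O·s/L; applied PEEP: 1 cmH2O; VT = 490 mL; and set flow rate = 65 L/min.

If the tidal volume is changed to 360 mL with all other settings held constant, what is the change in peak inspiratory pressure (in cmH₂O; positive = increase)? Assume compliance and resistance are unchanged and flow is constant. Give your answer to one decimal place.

-1.7

PIP = Vt/C + R·V̇ + PEEP (constant-flow equation of motion).
Only the elastic term changes: ΔPIP = ΔVt / C = (360 − 490) / 76.6 = -1.697 cmH2O.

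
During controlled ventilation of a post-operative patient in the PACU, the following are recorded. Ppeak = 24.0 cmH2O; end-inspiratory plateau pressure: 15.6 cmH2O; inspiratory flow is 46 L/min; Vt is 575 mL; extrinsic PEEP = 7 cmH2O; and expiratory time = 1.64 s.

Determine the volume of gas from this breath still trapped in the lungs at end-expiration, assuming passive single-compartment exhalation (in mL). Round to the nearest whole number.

61

Flow: 46 L/min ÷ 60 = 0.7667 L/s.
R = (PIP − Pplat)/V̇ = (24.0 − 15.6) / 0.7667 = 8.4/0.7667 = 10.956 cmH2O·s/L.
C = Vt/(Pplat − PEEP) = 575.0 / (15.6 − 7) = 575.0/8.6 = 66.86 mL/cmH2O.
τ = R × C = 10.956 × 0.06686 L/cmH2O = 0.7325 s.
Fraction remaining = e^(−Te/τ) = e^(−1.64/0.7325) = 0.1066.
Trapped volume = 575.0 × 0.1066 = 61.295 mL.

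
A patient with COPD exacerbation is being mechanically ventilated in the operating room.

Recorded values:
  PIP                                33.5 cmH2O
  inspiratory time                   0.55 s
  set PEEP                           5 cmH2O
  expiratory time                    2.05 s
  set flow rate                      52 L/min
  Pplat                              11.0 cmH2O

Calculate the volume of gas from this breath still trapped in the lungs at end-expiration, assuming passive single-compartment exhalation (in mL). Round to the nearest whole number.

176

Flow: 52 L/min ÷ 60 = 0.8667 L/s.
Vt = flow × Ti = 0.8667 L/s × 0.55 s × 1000 mL/L = 476.69 mL.
R = (PIP − Pplat)/V̇ = (33.5 − 11.0) / 0.8667 = 22.5/0.8667 = 25.961 cmH2O·s/L.
C = Vt/(Pplat − PEEP) = 476.69 / (11.0 − 5) = 476.69/6.0 = 79.448 mL/cmH2O.
τ = R × C = 25.961 × 0.07945 L/cmH2O = 2.063 s.
Fraction remaining = e^(−Te/τ) = e^(−2.05/2.063) = 0.3702.
Trapped volume = 476.69 × 0.3702 = 176.47 mL.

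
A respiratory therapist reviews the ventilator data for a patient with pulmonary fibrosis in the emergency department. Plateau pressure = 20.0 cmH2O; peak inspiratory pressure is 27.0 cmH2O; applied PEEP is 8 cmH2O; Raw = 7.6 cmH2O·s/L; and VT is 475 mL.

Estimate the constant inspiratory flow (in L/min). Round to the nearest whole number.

flow = (PIP − Pplat) / Raw = (27.0 − 20.0) / 7.6 = 0.9211 L/s × 60 = 55.266 L/min.

55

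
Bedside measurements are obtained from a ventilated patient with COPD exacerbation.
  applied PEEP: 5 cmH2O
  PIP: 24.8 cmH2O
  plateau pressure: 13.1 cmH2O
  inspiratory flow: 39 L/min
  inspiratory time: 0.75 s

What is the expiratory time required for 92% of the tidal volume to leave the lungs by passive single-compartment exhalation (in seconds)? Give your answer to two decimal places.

Flow: 39 L/min ÷ 60 = 0.65 L/s.
Vt = flow × Ti = 0.65 L/s × 0.75 s × 1000 mL/L = 487.5 mL.
R = (PIP − Pplat)/V̇ = (24.8 − 13.1) / 0.65 = 11.7/0.65 = 18.0 cmH2O·s/L.
C = Vt/(Pplat − PEEP) = 487.5 / (13.1 − 5) = 487.5/8.1 = 60.185 mL/cmH2O.
τ = R × C = 18.0 × 0.06019 L/cmH2O = 1.083 s.
t = −τ·ln(1 − 0.92) = −1.083·ln(0.08) = 2.735 s.

2.74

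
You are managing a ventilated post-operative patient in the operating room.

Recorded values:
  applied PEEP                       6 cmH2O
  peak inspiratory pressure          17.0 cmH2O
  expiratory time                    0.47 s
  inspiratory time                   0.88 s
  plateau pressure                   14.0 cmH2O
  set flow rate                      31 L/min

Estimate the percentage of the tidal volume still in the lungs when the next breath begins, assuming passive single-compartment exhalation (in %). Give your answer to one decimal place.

Flow: 31 L/min ÷ 60 = 0.5167 L/s.
Vt = flow × Ti = 0.5167 L/s × 0.88 s × 1000 mL/L = 454.7 mL.
R = (PIP − Pplat)/V̇ = (17.0 − 14.0) / 0.5167 = 3.0/0.5167 = 5.806 cmH2O·s/L.
C = Vt/(Pplat − PEEP) = 454.7 / (14.0 − 6) = 454.7/8.0 = 56.838 mL/cmH2O.
τ = R × C = 5.806 × 0.05684 L/cmH2O = 0.33 s.
Fraction remaining at end-expiration = e^(−Te/τ) = e^(−0.47/0.33) = 0.2407 → 24.07%.

24.1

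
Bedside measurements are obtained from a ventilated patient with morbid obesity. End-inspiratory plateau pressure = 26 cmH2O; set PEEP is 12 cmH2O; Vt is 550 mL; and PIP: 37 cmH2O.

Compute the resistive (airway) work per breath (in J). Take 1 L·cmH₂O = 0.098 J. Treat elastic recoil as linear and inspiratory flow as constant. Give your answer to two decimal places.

With constant inspiratory flow the resistive pressure is constant at PIP − Pplat = 37 − 26 = 11.0 cmH2O, so resistive work = 11.0 × 0.550 = 6.05 L·cmH2O.
× 0.098 J/(L·cmH2O) → 0.5929 J.

0.59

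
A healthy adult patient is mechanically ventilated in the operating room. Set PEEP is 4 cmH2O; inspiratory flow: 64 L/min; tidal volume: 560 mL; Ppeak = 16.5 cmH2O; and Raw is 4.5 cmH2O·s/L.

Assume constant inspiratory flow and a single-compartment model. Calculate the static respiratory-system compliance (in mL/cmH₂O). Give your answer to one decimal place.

Flow: 64 L/min ÷ 60 = 1.0667 L/s.
Equation of motion (constant flow): PIP = Vt/C + R·V̇ + PEEP.
Vt/C = PIP − R·V̇ − PEEP = 16.5 − 4.5×1.0667 − 4 = 16.5 − 4.8 − 4 = 7.7 cmH2O.
C = Vt / 7.7 = 560 / 7.7 = 72.727 mL/cmH2O.

72.7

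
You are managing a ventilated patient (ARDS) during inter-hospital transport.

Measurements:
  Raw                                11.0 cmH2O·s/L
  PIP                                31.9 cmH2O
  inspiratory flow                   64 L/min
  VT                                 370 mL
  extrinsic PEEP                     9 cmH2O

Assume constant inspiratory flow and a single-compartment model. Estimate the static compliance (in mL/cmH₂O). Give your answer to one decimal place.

Flow: 64 L/min ÷ 60 = 1.0667 L/s.
Equation of motion (constant flow): PIP = Vt/C + R·V̇ + PEEP.
Vt/C = PIP − R·V̇ − PEEP = 31.9 − 11.0×1.0667 − 9 = 31.9 − 11.734 − 9 = 11.166 cmH2O.
C = Vt / 11.166 = 370 / 11.166 = 33.136 mL/cmH2O.

33.1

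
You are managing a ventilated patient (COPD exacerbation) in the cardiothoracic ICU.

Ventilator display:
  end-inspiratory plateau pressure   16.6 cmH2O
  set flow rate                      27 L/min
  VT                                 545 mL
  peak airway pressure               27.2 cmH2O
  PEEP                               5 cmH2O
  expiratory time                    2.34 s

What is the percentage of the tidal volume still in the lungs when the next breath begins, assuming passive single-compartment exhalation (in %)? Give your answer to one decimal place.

Flow: 27 L/min ÷ 60 = 0.45 L/s.
R = (PIP − Pplat)/V̇ = (27.2 − 16.6) / 0.45 = 10.6/0.45 = 23.556 cmH2O·s/L.
C = Vt/(Pplat − PEEP) = 545.0 / (16.6 − 5) = 545.0/11.6 = 46.983 mL/cmH2O.
τ = R × C = 23.556 × 0.04698 L/cmH2O = 1.107 s.
Fraction remaining at end-expiration = e^(−Te/τ) = e^(−2.34/1.107) = 0.1208 → 12.08%.

12.1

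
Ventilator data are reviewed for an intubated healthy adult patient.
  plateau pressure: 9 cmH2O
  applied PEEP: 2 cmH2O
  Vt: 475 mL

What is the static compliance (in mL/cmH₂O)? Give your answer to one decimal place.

67.9

Cstat = Vt / (Pplat − PEEP) = 475 / (9 − 2) = 475 / 7.0 = 67.857 mL/cmH2O.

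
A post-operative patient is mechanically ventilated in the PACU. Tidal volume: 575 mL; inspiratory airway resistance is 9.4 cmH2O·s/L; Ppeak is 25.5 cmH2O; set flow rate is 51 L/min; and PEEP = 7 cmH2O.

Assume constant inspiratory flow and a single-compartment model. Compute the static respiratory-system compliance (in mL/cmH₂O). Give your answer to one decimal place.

54.7

Flow: 51 L/min ÷ 60 = 0.85 L/s.
Equation of motion (constant flow): PIP = Vt/C + R·V̇ + PEEP.
Vt/C = PIP − R·V̇ − PEEP = 25.5 − 9.4×0.85 − 7 = 25.5 − 7.99 − 7 = 10.51 cmH2O.
C = Vt / 10.51 = 575 / 10.51 = 54.71 mL/cmH2O.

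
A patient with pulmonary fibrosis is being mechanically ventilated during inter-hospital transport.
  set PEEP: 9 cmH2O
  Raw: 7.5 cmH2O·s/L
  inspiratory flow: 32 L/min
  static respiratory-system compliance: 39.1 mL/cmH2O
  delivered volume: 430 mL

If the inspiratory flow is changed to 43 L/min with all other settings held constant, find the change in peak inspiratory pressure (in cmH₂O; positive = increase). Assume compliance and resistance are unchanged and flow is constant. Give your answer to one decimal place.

Flow: 32 L/min ÷ 60 = 0.5333 L/s.
New flow: 43 L/min ÷ 60 = 0.7167 L/s.
PIP = Vt/C + R·V̇ + PEEP (constant-flow equation of motion).
Only the resistive term changes: ΔPIP = R × ΔV̇ = 7.5 × (0.7167 − 0.5333) = 7.5 × 0.1834 = 1.376 cmH2O.

1.4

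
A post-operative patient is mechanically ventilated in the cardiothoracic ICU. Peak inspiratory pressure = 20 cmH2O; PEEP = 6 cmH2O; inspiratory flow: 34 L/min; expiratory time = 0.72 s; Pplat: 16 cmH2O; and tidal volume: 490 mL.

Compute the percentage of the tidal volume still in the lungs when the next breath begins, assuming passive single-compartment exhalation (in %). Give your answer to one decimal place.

12.5

Flow: 34 L/min ÷ 60 = 0.5667 L/s.
R = (PIP − Pplat)/V̇ = (20 − 16) / 0.5667 = 4.0/0.5667 = 7.058 cmH2O·s/L.
C = Vt/(Pplat − PEEP) = 490.0 / (16 − 6) = 490.0/10.0 = 49.0 mL/cmH2O.
τ = R × C = 7.058 × 0.049 L/cmH2O = 0.3458 s.
Fraction remaining at end-expiration = e^(−Te/τ) = e^(−0.72/0.3458) = 0.1247 → 12.47%.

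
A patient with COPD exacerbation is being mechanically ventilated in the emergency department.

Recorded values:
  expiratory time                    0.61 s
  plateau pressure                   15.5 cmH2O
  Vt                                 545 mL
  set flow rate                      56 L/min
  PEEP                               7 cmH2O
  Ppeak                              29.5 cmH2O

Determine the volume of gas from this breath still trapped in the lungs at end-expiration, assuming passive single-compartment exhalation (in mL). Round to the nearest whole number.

289

Flow: 56 L/min ÷ 60 = 0.9333 L/s.
R = (PIP − Pplat)/V̇ = (29.5 − 15.5) / 0.9333 = 14.0/0.9333 = 15.001 cmH2O·s/L.
C = Vt/(Pplat − PEEP) = 545.0 / (15.5 − 7) = 545.0/8.5 = 64.118 mL/cmH2O.
τ = R × C = 15.001 × 0.06412 L/cmH2O = 0.9619 s.
Fraction remaining = e^(−Te/τ) = e^(−0.61/0.9619) = 0.5304.
Trapped volume = 545.0 × 0.5304 = 289.07 mL.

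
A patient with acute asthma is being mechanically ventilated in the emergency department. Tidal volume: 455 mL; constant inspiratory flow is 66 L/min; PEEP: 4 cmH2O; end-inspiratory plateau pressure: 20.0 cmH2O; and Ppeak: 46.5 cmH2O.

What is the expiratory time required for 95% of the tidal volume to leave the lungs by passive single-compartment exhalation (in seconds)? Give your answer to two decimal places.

2.05

Flow: 66 L/min ÷ 60 = 1.1 L/s.
R = (PIP − Pplat)/V̇ = (46.5 − 20.0) / 1.1 = 26.5/1.1 = 24.091 cmH2O·s/L.
C = Vt/(Pplat − PEEP) = 455.0 / (20.0 − 4) = 455.0/16.0 = 28.438 mL/cmH2O.
τ = R × C = 24.091 × 0.02844 L/cmH2O = 0.6851 s.
t = −τ·ln(1 − 0.95) = −0.6851·ln(0.05) = 2.052 s.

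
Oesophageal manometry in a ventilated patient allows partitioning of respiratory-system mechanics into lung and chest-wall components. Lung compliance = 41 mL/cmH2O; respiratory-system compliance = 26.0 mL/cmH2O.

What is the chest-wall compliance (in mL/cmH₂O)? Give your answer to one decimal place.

71.1

1/Ccw = 1/Crs − 1/CL.
1/Ccw = 1/26.0 − 1/41 = 0.01407.
Ccw = 71.073 mL/cmH2O.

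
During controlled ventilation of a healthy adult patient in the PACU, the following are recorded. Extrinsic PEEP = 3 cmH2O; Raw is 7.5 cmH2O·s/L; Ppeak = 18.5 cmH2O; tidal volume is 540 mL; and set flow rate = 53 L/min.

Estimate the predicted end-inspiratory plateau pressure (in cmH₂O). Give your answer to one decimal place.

11.9

Flow: 53 L/min ÷ 60 = 0.8833 L/s.
Pplat = PIP − Raw × flow = 18.5 − 7.5 × 0.8833 = 18.5 − 6.625 = 11.875 cmH2O.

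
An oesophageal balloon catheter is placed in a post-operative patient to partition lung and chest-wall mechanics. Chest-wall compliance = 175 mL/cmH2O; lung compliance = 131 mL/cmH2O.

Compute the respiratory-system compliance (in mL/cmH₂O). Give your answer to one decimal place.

Lung and chest wall are elastances in series: 1/Crs = 1/CL + 1/Ccw.
1/Crs = 1/131 + 1/175 = 0.01335.
Crs = 74.906 mL/cmH2O.

74.9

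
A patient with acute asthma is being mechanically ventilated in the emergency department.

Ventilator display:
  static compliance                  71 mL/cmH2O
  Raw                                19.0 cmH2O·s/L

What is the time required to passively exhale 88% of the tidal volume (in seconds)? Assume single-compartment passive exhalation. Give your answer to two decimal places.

2.86

τ = R × C = 19.0 × 71 mL/cmH2O = 19.0 × 0.071 L/cmH2O = 1.349 s.
Exhaled fraction f = 1 − e^(−t/τ) → t = −τ·ln(1 − f) = −1.349·ln(0.12) = 2.86 s.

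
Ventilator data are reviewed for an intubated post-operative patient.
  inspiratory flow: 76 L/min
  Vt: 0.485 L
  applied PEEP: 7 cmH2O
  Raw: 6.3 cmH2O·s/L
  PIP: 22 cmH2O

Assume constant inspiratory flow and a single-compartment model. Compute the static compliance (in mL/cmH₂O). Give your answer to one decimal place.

69.1

Flow: 76 L/min ÷ 60 = 1.2667 L/s.
Equation of motion (constant flow): PIP = Vt/C + R·V̇ + PEEP.
Vt/C = PIP − R·V̇ − PEEP = 22 − 6.3×1.2667 − 7 = 22 − 7.98 − 7 = 7.02 cmH2O.
C = Vt / 7.02 = 485 / 7.02 = 69.088 mL/cmH2O.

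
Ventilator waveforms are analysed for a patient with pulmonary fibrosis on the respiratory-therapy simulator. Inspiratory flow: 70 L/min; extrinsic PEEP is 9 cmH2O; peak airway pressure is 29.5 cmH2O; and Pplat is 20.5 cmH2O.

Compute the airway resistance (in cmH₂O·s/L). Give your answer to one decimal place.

Flow: 70 L/min ÷ 60 = 1.1667 L/s.
Raw = (PIP − Pplat) / flow = (29.5 − 20.5) / 1.1667 = 9.0 / 1.1667 = 7.714 cmH2O·s/L.

7.7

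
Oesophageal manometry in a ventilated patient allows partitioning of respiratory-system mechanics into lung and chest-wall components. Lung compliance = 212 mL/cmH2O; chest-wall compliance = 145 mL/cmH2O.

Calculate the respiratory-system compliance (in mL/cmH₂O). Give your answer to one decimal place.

86.1

Lung and chest wall are elastances in series: 1/Crs = 1/CL + 1/Ccw.
1/Crs = 1/212 + 1/145 = 0.01161.
Crs = 86.133 mL/cmH2O.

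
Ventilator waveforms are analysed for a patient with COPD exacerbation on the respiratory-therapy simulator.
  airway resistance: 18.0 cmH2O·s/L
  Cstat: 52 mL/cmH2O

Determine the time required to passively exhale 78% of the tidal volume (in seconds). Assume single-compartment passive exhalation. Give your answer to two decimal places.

1.42

τ = R × C = 18.0 × 52 mL/cmH2O = 18.0 × 0.052 L/cmH2O = 0.936 s.
Exhaled fraction f = 1 − e^(−t/τ) → t = −τ·ln(1 − f) = −0.936·ln(0.22) = 1.417 s.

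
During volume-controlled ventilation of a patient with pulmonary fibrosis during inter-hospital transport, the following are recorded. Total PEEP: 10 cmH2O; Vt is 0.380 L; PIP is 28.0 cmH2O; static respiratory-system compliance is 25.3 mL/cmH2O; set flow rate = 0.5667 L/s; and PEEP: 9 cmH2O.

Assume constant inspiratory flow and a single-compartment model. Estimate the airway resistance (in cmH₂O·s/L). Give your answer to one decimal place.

5.3

Total PEEP = 10 cmH2O (set 9 + intrinsic 1); this is the baseline alveolar pressure.
Equation of motion (constant flow): PIP = Vt/C + R·V̇ + PEEP.
R·V̇ = PIP − Vt/C − PEEP = 28.0 − 380/25.3 − 10 = 28.0 − 15.02 − 10 = 2.98 cmH2O.
R = 2.98 / 0.5667 = 5.259 cmH2O·s/L.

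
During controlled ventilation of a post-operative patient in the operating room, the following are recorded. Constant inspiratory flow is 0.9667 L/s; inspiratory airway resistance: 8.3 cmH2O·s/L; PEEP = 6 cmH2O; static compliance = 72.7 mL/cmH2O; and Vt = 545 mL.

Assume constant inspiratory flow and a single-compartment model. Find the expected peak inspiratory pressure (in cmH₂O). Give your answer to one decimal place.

21.5

Equation of motion (constant flow): PIP = Vt/C + R·V̇ + PEEP.
PIP = 545/72.7 + 8.3×0.9667 + 6 = 7.497 + 8.024 + 6 = 21.521 cmH2O.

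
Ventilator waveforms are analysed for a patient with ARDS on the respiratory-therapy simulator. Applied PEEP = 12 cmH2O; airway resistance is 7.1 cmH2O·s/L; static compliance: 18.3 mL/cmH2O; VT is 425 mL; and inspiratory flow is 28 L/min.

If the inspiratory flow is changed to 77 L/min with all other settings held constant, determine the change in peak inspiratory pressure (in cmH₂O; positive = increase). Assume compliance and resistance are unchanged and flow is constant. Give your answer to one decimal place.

Flow: 28 L/min ÷ 60 = 0.4667 L/s.
New flow: 77 L/min ÷ 60 = 1.2833 L/s.
PIP = Vt/C + R·V̇ + PEEP (constant-flow equation of motion).
Only the resistive term changes: ΔPIP = R × ΔV̇ = 7.1 × (1.2833 − 0.4667) = 7.1 × 0.8166 = 5.798 cmH2O.

5.8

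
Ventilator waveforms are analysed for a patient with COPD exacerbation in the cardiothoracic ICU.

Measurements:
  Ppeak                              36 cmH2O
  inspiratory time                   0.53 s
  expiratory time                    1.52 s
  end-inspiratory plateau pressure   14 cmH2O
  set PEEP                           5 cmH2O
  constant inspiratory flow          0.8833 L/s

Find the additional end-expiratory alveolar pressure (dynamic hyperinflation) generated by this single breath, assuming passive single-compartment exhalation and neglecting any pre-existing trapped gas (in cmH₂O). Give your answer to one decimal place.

2.8

Vt = flow × Ti = 0.8833 L/s × 0.53 s × 1000 mL/L = 468.15 mL.
R = (PIP − Pplat)/V̇ = (36 − 14) / 0.8833 = 22.0/0.8833 = 24.907 cmH2O·s/L.
C = Vt/(Pplat − PEEP) = 468.15 / (14 − 5) = 468.15/9.0 = 52.017 mL/cmH2O.
τ = R × C = 24.907 × 0.05202 L/cmH2O = 1.296 s.
Fraction remaining = e^(−Te/τ) = e^(−1.52/1.296) = 0.3095; trapped volume = 468.15 × 0.3095 = 144.89 mL.
Additional alveolar pressure from trapping ≈ V_trapped / C = 144.89 / 52.017 = 2.785 cmH2O.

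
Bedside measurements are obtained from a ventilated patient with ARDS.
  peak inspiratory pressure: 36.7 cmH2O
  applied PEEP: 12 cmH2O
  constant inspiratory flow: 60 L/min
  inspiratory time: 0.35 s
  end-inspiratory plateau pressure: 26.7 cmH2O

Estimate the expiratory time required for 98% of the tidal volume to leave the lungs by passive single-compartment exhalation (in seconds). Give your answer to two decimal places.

0.93

Flow: 60 L/min ÷ 60 = 1 L/s.
Vt = flow × Ti = 1 L/s × 0.35 s × 1000 mL/L = 350.0 mL.
R = (PIP − Pplat)/V̇ = (36.7 − 26.7) / 1 = 10.0/1 = 10.0 cmH2O·s/L.
C = Vt/(Pplat − PEEP) = 350.0 / (26.7 − 12) = 350.0/14.7 = 23.81 mL/cmH2O.
τ = R × C = 10.0 × 0.02381 L/cmH2O = 0.2381 s.
t = −τ·ln(1 − 0.98) = −0.2381·ln(0.02) = 0.9315 s.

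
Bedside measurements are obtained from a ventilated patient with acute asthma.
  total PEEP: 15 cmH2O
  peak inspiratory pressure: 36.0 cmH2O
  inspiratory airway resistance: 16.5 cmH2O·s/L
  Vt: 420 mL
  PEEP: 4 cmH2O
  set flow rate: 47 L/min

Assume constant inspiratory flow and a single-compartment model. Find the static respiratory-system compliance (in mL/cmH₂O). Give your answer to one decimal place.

52.0

Flow: 47 L/min ÷ 60 = 0.7833 L/s.
Total PEEP = 15 cmH2O (set 4 + intrinsic 11); this is the baseline alveolar pressure.
Equation of motion (constant flow): PIP = Vt/C + R·V̇ + PEEP.
Vt/C = PIP − R·V̇ − PEEP = 36.0 − 16.5×0.7833 − 15 = 36.0 − 12.924 − 15 = 8.076 cmH2O.
C = Vt / 8.076 = 420 / 8.076 = 52.006 mL/cmH2O.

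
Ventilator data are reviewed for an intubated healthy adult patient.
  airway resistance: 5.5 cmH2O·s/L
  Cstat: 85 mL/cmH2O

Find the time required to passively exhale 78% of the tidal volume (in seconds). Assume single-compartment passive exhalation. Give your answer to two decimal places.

0.71

τ = R × C = 5.5 × 85 mL/cmH2O = 5.5 × 0.085 L/cmH2O = 0.4675 s.
Exhaled fraction f = 1 − e^(−t/τ) → t = −τ·ln(1 − f) = −0.4675·ln(0.22) = 0.7079 s.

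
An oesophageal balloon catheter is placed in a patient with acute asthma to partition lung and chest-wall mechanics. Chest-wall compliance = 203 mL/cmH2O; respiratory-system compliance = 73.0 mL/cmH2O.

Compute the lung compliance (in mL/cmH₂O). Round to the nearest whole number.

114

1/CL = 1/Crs − 1/Ccw.
1/CL = 1/73.0 − 1/203 = 0.008773.
CL = 113.99 mL/cmH2O.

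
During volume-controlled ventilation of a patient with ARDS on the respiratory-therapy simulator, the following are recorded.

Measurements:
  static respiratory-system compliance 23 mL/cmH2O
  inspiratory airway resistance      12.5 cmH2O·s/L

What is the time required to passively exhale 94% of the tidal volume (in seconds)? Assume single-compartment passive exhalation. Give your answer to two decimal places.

τ = R × C = 12.5 × 23 mL/cmH2O = 12.5 × 0.023 L/cmH2O = 0.2875 s.
Exhaled fraction f = 1 − e^(−t/τ) → t = −τ·ln(1 − f) = −0.2875·ln(0.06) = 0.8089 s.

0.81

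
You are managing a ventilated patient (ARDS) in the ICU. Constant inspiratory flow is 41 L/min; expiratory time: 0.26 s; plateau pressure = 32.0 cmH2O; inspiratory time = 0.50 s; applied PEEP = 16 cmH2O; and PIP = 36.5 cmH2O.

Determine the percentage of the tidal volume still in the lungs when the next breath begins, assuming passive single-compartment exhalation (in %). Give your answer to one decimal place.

15.7

Flow: 41 L/min ÷ 60 = 0.6833 L/s.
Vt = flow × Ti = 0.6833 L/s × 0.50 s × 1000 mL/L = 341.65 mL.
R = (PIP − Pplat)/V̇ = (36.5 − 32.0) / 0.6833 = 4.5/0.6833 = 6.586 cmH2O·s/L.
C = Vt/(Pplat − PEEP) = 341.65 / (32.0 − 16) = 341.65/16.0 = 21.353 mL/cmH2O.
τ = R × C = 6.586 × 0.02135 L/cmH2O = 0.1406 s.
Fraction remaining at end-expiration = e^(−Te/τ) = e^(−0.26/0.1406) = 0.1574 → 15.74%.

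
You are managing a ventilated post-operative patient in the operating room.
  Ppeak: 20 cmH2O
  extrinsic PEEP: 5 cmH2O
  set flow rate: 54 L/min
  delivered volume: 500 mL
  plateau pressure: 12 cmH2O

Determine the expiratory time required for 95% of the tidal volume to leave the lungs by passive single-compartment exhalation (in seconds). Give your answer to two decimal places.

Flow: 54 L/min ÷ 60 = 0.9 L/s.
R = (PIP − Pplat)/V̇ = (20 − 12) / 0.9 = 8.0/0.9 = 8.889 cmH2O·s/L.
C = Vt/(Pplat − PEEP) = 500.0 / (12 − 5) = 500.0/7.0 = 71.429 mL/cmH2O.
τ = R × C = 8.889 × 0.07143 L/cmH2O = 0.6349 s.
t = −τ·ln(1 − 0.95) = −0.6349·ln(0.05) = 1.902 s.

1.90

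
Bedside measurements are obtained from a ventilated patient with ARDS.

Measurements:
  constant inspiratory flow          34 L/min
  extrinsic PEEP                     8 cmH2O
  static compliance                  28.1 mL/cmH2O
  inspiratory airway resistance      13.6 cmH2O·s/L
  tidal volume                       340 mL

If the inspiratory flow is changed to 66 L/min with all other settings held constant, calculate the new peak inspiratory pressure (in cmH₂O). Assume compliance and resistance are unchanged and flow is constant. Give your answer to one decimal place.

35.1

Flow: 34 L/min ÷ 60 = 0.5667 L/s.
New flow: 66 L/min ÷ 60 = 1.1 L/s.
PIP = Vt/C + R·V̇ + PEEP (constant-flow equation of motion).
Only the resistive term changes: ΔPIP = R × ΔV̇ = 13.6 × (1.1 − 0.5667) = 13.6 × 0.5333 = 7.253 cmH2O.
Original PIP = 340/28.1 + 13.6×0.5667 + 8 = 27.807 cmH2O; new PIP = 27.807 + (7.253) = 35.06 cmH2O.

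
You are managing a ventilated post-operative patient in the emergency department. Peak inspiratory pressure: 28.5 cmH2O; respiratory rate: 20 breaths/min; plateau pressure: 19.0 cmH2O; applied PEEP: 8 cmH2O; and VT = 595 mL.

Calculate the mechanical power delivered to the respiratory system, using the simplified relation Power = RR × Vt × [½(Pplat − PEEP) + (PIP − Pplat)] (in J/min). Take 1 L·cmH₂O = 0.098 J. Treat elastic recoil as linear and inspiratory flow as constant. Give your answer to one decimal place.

17.5

Per-breath work = Vt × [½(Pplat−PEEP) + (PIP−Pplat)] = 0.595 × [0.5×11.0 + 9.5] = 0.595 × 15.0 = 8.925 L·cmH2O.
Power = 20 × 8.925 = 178.5 L·cmH2O/min.
× 0.098 J/(L·cmH2O) → 17.493 J/min.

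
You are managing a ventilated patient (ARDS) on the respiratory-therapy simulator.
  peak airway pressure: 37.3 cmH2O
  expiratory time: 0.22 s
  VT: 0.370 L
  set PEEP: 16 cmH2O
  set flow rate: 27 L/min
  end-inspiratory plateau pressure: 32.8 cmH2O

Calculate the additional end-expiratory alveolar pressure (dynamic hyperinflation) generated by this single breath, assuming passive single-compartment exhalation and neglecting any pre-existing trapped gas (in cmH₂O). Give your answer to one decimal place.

6.2

Flow: 27 L/min ÷ 60 = 0.45 L/s.
R = (PIP − Pplat)/V̇ = (37.3 − 32.8) / 0.45 = 4.5/0.45 = 10.0 cmH2O·s/L.
C = Vt/(Pplat − PEEP) = 370.0 / (32.8 − 16) = 370.0/16.8 = 22.024 mL/cmH2O.
τ = R × C = 10.0 × 0.02202 L/cmH2O = 0.2202 s.
Fraction remaining = e^(−Te/τ) = e^(−0.22/0.2202) = 0.3682; trapped volume = 370.0 × 0.3682 = 136.23 mL.
Additional alveolar pressure from trapping ≈ V_trapped / C = 136.23 / 22.024 = 6.186 cmH2O.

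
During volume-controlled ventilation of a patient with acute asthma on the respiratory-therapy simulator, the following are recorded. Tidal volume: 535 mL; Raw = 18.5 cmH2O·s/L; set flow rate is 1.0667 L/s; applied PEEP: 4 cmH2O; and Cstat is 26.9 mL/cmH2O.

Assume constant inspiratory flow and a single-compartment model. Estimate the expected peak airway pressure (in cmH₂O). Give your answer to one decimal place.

Equation of motion (constant flow): PIP = Vt/C + R·V̇ + PEEP.
PIP = 535/26.9 + 18.5×1.0667 + 4 = 19.888 + 19.734 + 4 = 43.622 cmH2O.

43.6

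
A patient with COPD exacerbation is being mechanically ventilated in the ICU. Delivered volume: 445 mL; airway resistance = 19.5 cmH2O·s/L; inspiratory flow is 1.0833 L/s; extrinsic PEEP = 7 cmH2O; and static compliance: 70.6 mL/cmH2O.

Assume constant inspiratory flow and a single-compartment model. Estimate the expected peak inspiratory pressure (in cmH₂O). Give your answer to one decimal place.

34.4

Equation of motion (constant flow): PIP = Vt/C + R·V̇ + PEEP.
PIP = 445/70.6 + 19.5×1.0833 + 7 = 6.303 + 21.124 + 7 = 34.427 cmH2O.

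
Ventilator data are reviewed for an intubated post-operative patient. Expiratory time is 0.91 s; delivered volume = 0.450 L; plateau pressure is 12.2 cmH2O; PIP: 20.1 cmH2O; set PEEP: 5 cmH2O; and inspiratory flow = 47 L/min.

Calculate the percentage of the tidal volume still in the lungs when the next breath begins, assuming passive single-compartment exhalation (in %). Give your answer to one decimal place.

23.6

Flow: 47 L/min ÷ 60 = 0.7833 L/s.
R = (PIP − Pplat)/V̇ = (20.1 − 12.2) / 0.7833 = 7.9/0.7833 = 10.086 cmH2O·s/L.
C = Vt/(Pplat − PEEP) = 450.0 / (12.2 − 5) = 450.0/7.2 = 62.5 mL/cmH2O.
τ = R × C = 10.086 × 0.0625 L/cmH2O = 0.6304 s.
Fraction remaining at end-expiration = e^(−Te/τ) = e^(−0.91/0.6304) = 0.2361 → 23.61%.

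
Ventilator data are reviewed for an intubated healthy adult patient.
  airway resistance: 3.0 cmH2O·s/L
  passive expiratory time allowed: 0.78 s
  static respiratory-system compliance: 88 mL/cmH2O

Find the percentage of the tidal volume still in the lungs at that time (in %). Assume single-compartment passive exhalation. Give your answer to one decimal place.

5.2

τ = R × C = 3.0 × 88 mL/cmH2O = 3.0 × 0.088 L/cmH2O = 0.264 s.
Passive exhalation: V(t)/V₀ = e^(−t/τ) = e^(−0.78/0.264) = 0.0521.
Fraction remaining = 0.0521 → 5.21%.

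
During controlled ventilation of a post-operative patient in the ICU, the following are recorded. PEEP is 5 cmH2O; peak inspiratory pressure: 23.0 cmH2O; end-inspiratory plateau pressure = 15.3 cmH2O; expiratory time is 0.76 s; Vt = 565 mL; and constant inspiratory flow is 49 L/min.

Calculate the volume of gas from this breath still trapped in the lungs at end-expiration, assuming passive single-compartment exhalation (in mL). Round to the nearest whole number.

130

Flow: 49 L/min ÷ 60 = 0.8167 L/s.
R = (PIP − Pplat)/V̇ = (23.0 − 15.3) / 0.8167 = 7.7/0.8167 = 9.428 cmH2O·s/L.
C = Vt/(Pplat − PEEP) = 565.0 / (15.3 − 5) = 565.0/10.3 = 54.854 mL/cmH2O.
τ = R × C = 9.428 × 0.05485 L/cmH2O = 0.5171 s.
Fraction remaining = e^(−Te/τ) = e^(−0.76/0.5171) = 0.23.
Trapped volume = 565.0 × 0.23 = 129.95 mL.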